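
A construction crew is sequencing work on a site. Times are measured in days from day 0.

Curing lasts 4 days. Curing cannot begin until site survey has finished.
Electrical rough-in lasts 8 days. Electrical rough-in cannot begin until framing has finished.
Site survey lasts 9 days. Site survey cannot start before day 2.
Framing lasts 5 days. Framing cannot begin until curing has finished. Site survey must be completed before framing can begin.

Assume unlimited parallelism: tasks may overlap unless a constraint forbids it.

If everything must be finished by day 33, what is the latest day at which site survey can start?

Electrical rough-in must finish by day 33; it takes 8 days, so it must start by 33 − 8 = day 25.
Framing must finish before electrical rough-in (must start by day 25). With a 5-day duration, framing must start by 25 − 5 = day 20.
Since framing (must start by day 20) depends on it, curing must finish by day 20. Backing off its 4-day duration gives a latest start of day 16.
Site survey must finish in time for curing (must start by day 16); framing (must start by day 20). The tightest is day 16, so site survey must start by 16 − 9 = day 7.

7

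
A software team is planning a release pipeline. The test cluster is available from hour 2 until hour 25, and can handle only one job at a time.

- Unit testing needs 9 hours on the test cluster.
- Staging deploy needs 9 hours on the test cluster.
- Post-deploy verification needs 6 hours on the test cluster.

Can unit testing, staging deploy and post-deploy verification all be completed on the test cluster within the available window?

No

The test cluster window is 25 − 2 = 23 hours.
Running back to back, the jobs need 9 + 9 + 6 = 24 hours on the test cluster.
Since 24 > 23, they cannot all fit.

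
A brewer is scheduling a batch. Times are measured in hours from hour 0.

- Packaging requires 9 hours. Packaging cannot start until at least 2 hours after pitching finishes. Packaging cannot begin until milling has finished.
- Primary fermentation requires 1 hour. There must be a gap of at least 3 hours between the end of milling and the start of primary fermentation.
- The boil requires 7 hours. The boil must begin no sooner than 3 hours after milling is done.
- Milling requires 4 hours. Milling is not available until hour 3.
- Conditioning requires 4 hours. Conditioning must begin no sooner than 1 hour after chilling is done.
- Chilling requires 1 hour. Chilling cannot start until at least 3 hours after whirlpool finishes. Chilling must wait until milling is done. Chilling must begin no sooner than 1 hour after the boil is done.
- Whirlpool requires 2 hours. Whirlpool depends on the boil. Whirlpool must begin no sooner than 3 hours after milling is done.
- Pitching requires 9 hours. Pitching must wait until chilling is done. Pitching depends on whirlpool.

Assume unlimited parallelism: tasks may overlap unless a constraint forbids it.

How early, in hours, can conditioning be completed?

28

Milling cannot begin until its own release at hour 3. It runs from hour 3 to 3 + 4 = hour 7.
The boil cannot begin until milling (finishes hour 7, plus 3-hour gap → hour 10). It runs from hour 10 to 10 + 7 = hour 17.
Whirlpool cannot start until the boil (finishes hour 17); milling (finishes hour 7, plus 3-hour gap → hour 10). The controlling bound is hour 17, so whirlpool finishes at 17 + 2 = hour 19.
Chilling has to wait for whirlpool (finishes hour 19, plus 3-hour gap → hour 22); milling (finishes hour 7); the boil (finishes hour 17, plus 1-hour gap → hour 18). The latest of these is hour 22, so chilling runs hour 22 to 22 + 1 = hour 23.
Conditioning cannot begin until chilling (finishes hour 23, plus 1-hour gap → hour 24). It runs from hour 24 to 24 + 4 = hour 28.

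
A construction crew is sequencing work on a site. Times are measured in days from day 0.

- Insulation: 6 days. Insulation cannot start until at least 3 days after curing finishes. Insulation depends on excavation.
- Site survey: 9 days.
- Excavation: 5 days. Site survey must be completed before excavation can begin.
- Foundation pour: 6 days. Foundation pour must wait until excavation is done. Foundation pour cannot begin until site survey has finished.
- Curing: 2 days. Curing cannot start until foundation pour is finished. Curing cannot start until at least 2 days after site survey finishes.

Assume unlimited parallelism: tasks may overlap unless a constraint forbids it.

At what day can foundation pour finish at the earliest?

20

Site survey can start immediately at day 0; it finishes at day 9.
Excavation cannot begin until site survey (finishes day 9). It runs from day 9 to 9 + 5 = day 14.
For foundation pour: excavation (finishes day 14); site survey (finishes day 9). Taking the maximum gives a start of day 14, and it finishes at 14 + 6 = day 20.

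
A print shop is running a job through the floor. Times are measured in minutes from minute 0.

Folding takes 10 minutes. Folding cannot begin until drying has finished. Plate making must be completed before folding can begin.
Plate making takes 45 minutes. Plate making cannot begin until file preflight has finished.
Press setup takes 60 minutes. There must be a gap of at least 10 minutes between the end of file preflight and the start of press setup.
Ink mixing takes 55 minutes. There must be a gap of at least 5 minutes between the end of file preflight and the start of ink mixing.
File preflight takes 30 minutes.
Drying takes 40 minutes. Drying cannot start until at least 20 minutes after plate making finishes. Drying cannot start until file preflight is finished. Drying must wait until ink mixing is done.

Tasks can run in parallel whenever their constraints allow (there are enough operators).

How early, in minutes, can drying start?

File preflight has no prerequisites, so it starts at minute 0 and finishes at minute 30.
After file preflight (finishes minute 30, plus 5-minute gap → minute 35), ink mixing can start at minute 35 and finishes at minute 90.
After file preflight (finishes minute 30), plate making can start at minute 30 and finishes at minute 75.
Drying waits on plate making (finishes minute 75, plus 20-minute gap → minute 95); file preflight (finishes minute 30); ink mixing (finishes minute 90). The latest of these is minute 95, which is the earliest drying can start.

95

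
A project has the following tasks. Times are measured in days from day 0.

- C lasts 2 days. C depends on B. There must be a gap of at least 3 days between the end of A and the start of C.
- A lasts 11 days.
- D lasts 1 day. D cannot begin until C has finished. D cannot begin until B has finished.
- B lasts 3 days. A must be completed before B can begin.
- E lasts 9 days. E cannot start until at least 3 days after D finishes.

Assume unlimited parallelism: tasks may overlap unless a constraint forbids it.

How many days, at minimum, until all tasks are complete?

29

A can start immediately at day 0; it finishes at day 11.
After A (finishes day 11), B can start at day 11 and finishes at day 14.
C cannot start until B (finishes day 14); A (finishes day 11, plus 3-day gap → day 14). The controlling bound is day 14, so C finishes at 14 + 2 = day 16.
D cannot start until C (finishes day 16); B (finishes day 14). The controlling bound is day 16, so D finishes at 16 + 1 = day 17.
After D (finishes day 17, plus 3-day gap → day 20), E can start at day 20 and finishes at day 29.
All tasks are finished once the last one completes. Finish times: A at 11, B at 14, C at 16, D at 17, E at 29. The latest is day 29.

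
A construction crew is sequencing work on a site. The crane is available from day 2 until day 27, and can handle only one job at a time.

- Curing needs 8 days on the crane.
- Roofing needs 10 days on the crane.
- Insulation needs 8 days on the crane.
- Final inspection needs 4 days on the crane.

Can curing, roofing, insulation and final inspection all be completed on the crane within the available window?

No

The crane window is 27 − 2 = 25 days.
Running back to back, the jobs need 8 + 10 + 8 + 4 = 30 days on the crane.
Since 30 > 25, they cannot all fit.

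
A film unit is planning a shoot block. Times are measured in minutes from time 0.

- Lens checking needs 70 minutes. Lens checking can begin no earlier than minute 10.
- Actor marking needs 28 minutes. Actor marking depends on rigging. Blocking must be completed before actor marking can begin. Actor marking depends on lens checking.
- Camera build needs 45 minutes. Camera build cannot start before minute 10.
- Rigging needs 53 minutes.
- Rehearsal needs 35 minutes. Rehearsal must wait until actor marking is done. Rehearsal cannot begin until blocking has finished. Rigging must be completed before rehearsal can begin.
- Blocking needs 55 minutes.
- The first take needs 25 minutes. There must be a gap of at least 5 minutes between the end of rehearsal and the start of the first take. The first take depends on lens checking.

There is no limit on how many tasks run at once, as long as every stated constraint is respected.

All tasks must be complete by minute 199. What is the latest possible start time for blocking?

The first take has no dependents, so it just needs to finish by minute 199. Starting by 199 − 25 = minute 174 achieves that.
Rehearsal has to be done before the first take (must start by minute 174, minus 5-minute gap → minute 169). That means finishing by minute 169, i.e. starting by 169 − 35 = minute 134.
Since rehearsal (must start by minute 134) depends on it, actor marking must finish by minute 134. Backing off its 28-minute duration gives a latest start of minute 106.
For blocking: actor marking (must start by minute 106); rehearsal (must start by minute 134). The most restrictive is minute 106; with a 55-minute duration, blocking must start by minute 51.

51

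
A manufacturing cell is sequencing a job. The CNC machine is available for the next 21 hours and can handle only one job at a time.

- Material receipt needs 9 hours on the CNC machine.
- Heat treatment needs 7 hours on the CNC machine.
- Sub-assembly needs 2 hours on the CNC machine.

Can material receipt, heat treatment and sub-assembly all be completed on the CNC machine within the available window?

Running back to back, the jobs need 9 + 7 + 2 = 18 hours on the CNC machine.
Since 18 ≤ 21, they fit within the window.

Yes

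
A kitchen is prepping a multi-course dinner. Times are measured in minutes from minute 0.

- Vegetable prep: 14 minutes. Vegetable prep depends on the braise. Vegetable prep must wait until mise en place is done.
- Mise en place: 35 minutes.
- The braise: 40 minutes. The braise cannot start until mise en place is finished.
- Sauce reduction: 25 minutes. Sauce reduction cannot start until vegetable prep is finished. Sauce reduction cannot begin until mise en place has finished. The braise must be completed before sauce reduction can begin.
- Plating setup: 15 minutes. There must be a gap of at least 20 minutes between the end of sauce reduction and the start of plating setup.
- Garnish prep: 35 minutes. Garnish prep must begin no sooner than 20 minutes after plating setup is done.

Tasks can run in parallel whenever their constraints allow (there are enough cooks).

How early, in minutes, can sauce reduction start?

Mise en place has no prerequisites, so it starts at minute 0 and finishes at minute 35.
After mise en place (finishes minute 35), the braise can start at minute 35 and finishes at minute 75.
Vegetable prep cannot start until the braise (finishes minute 75); mise en place (finishes minute 35). The controlling bound is minute 75, so vegetable prep finishes at 75 + 14 = minute 89.
Sauce reduction waits on vegetable prep (finishes minute 89); mise en place (finishes minute 35); the braise (finishes minute 75). The latest of these is minute 89, which is the earliest sauce reduction can start.

89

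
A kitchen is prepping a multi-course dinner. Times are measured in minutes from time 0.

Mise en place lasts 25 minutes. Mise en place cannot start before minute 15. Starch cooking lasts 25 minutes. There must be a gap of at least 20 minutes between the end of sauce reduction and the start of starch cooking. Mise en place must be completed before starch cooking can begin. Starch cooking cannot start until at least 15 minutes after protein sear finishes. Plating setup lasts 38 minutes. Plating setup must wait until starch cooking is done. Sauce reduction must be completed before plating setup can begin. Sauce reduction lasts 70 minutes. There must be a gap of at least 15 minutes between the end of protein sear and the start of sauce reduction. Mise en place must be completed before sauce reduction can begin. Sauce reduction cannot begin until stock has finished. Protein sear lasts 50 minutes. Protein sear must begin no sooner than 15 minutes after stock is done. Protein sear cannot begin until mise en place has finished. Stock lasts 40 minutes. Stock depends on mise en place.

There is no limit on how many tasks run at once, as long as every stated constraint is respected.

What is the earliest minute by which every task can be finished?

Mise en place waits on its own release at minute 15, so it starts at minute 15 and finishes at 15 + 25 = minute 40.
After mise en place (finishes minute 40), stock can start at minute 40 and finishes at minute 80.
For protein sear: stock (finishes minute 80, plus 15-minute gap → minute 95); mise en place (finishes minute 40). Taking the maximum gives a start of minute 95, and it finishes at 95 + 50 = minute 145.
For sauce reduction: protein sear (finishes minute 145, plus 15-minute gap → minute 160); mise en place (finishes minute 40); stock (finishes minute 80). Taking the maximum gives a start of minute 160, and it finishes at 160 + 70 = minute 230.
Starch cooking needs all of sauce reduction (finishes minute 230, plus 20-minute gap → minute 250); mise en place (finishes minute 40); protein sear (finishes minute 145, plus 15-minute gap → minute 160). That puts its earliest start at minute 250; it finishes at 250 + 25 = minute 275.
For plating setup: starch cooking (finishes minute 275); sauce reduction (finishes minute 230). Taking the maximum gives a start of minute 275, and it finishes at 275 + 38 = minute 313.
All tasks are finished once the last one completes. Finish times: Mise en place at 40, Stock at 80, Protein sear at 145, Sauce reduction at 230, Starch cooking at 275, Plating setup at 313. The latest is minute 313.

313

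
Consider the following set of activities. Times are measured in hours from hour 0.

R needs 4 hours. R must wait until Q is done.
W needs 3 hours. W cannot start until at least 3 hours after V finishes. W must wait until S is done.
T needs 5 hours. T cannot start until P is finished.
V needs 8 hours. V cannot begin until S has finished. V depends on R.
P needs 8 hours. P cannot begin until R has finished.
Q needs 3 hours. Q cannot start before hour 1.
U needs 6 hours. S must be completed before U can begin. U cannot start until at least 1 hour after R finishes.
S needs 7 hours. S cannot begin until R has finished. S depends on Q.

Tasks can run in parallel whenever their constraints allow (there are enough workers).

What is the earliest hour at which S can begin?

Q waits on its own release at hour 1, so it starts at hour 1 and finishes at 1 + 3 = hour 4.
R cannot begin until Q (finishes hour 4). It runs from hour 4 to 4 + 4 = hour 8.
S waits on R (finishes hour 8); Q (finishes hour 4). The latest of these is hour 8, which is the earliest S can start.

8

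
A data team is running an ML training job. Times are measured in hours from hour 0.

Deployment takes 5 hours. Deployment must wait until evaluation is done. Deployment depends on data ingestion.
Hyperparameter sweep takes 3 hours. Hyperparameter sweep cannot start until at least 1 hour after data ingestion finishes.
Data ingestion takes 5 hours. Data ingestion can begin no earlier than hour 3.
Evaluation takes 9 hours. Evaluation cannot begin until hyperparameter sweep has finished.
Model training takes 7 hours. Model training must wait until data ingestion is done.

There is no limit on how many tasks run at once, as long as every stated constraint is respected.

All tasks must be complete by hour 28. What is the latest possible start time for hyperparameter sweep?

Deployment has no dependents, so it just needs to finish by hour 28. Starting by 28 − 5 = hour 23 achieves that.
Evaluation feeds into deployment (must start by hour 23); so evaluation must finish by hour 23 and therefore start by hour 14.
Hyperparameter sweep must finish before evaluation (must start by hour 14). With a 3-hour duration, hyperparameter sweep must start by 14 − 3 = hour 11.

11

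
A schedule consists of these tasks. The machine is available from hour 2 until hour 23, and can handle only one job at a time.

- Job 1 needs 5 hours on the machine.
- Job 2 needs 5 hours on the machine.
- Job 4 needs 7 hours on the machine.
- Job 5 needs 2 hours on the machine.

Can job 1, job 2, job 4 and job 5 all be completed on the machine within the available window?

The machine window is 23 − 2 = 21 hours.
Running back to back, the jobs need 5 + 5 + 7 + 2 = 19 hours on the machine.
Since 19 ≤ 21, they fit within the window.

Yes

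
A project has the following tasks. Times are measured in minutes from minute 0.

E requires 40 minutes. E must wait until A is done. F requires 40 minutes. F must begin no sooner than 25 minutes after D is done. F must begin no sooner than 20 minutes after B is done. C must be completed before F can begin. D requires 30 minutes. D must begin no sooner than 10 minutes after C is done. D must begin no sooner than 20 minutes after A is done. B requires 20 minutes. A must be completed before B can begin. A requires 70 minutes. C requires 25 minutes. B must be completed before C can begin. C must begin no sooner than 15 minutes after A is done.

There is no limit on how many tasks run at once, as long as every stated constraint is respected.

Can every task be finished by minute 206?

No

A has no prerequisites, so it starts at minute 0 and finishes at minute 70.
E waits on A (finishes minute 70), so it starts at minute 70 and finishes at 70 + 40 = minute 110.
After A (finishes minute 70), B can start at minute 70 and finishes at minute 90.
C cannot start until B (finishes minute 90); A (finishes minute 70, plus 15-minute gap → minute 85). The controlling bound is minute 90, so C finishes at 90 + 25 = minute 115.
D has to wait for C (finishes minute 115, plus 10-minute gap → minute 125); A (finishes minute 70, plus 20-minute gap → minute 90). The latest of these is minute 125, so D runs minute 125 to 125 + 30 = minute 155.
F has to wait for D (finishes minute 155, plus 25-minute gap → minute 180); B (finishes minute 90, plus 20-minute gap → minute 110); C (finishes minute 115). The latest of these is minute 180, so F runs minute 180 to 180 + 40 = minute 220.
The earliest everything can be done is minute 220, which is after the deadline of 206, so it is not possible.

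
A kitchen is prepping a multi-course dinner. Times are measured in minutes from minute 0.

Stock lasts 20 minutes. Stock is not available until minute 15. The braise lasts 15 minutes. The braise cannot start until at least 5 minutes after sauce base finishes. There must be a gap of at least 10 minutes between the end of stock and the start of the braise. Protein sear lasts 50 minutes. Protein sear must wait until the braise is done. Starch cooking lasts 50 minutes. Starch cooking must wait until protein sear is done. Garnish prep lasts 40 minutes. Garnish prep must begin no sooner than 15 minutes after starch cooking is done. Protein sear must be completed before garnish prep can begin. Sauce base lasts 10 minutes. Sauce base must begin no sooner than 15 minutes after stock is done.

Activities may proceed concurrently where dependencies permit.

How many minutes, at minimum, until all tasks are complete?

Stock waits on its own release at minute 15, so it starts at minute 15 and finishes at 15 + 20 = minute 35.
Sauce base waits on stock (finishes minute 35, plus 15-minute gap → minute 50), so it starts at minute 50 and finishes at 50 + 10 = minute 60.
The braise needs all of sauce base (finishes minute 60, plus 5-minute gap → minute 65); stock (finishes minute 35, plus 10-minute gap → minute 45). That puts its earliest start at minute 65; it finishes at 65 + 15 = minute 80.
After the braise (finishes minute 80), protein sear can start at minute 80 and finishes at minute 130.
Starch cooking waits on protein sear (finishes minute 130), so it starts at minute 130 and finishes at 130 + 50 = minute 180.
Garnish prep cannot start until starch cooking (finishes minute 180, plus 15-minute gap → minute 195); protein sear (finishes minute 130). The controlling bound is minute 195, so garnish prep finishes at 195 + 40 = minute 235.
All tasks are finished once the last one completes. Finish times: Stock at 35, Sauce base at 60, The braise at 80, Protein sear at 130, Starch cooking at 180, Garnish prep at 235. The latest is minute 235.

235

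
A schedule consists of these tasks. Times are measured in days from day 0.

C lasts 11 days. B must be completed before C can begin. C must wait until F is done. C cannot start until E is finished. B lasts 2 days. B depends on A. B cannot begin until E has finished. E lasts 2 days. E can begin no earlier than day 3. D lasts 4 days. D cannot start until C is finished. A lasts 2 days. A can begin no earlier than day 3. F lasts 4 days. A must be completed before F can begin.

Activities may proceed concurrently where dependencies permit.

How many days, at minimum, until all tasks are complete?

E cannot begin until its own release at day 3. It runs from day 3 to 3 + 2 = day 5.
After its own release at day 3, A can start at day 3 and finishes at day 5.
F waits on A (finishes day 5), so it starts at day 5 and finishes at 5 + 4 = day 9.
B has to wait for A (finishes day 5); E (finishes day 5). The latest of these is day 5, so B runs day 5 to 5 + 2 = day 7.
C needs all of B (finishes day 7); F (finishes day 9); E (finishes day 5). That puts its earliest start at day 9; it finishes at 9 + 11 = day 20.
D waits on C (finishes day 20), so it starts at day 20 and finishes at 20 + 4 = day 24.
All tasks are finished once the last one completes. Finish times: A at 5, B at 7, C at 20, D at 24, E at 5, F at 9. The latest is day 24.

24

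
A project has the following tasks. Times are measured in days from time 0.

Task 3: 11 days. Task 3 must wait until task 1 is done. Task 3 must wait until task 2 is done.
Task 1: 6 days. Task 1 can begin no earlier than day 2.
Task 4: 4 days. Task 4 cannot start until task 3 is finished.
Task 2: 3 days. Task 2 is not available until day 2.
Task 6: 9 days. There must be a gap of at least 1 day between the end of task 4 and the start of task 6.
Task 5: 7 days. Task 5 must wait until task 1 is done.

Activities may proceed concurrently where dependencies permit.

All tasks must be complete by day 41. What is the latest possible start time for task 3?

16

Nothing follows task 6; the deadline of day 41 is its only limit. It must start by 41 − 9 = day 32.
Task 4 must finish before task 6 (must start by day 32, minus 1-day gap → day 31). With a 4-day duration, task 4 must start by 31 − 4 = day 27.
Task 3 feeds into task 4 (must start by day 27); so task 3 must finish by day 27 and therefore start by day 16.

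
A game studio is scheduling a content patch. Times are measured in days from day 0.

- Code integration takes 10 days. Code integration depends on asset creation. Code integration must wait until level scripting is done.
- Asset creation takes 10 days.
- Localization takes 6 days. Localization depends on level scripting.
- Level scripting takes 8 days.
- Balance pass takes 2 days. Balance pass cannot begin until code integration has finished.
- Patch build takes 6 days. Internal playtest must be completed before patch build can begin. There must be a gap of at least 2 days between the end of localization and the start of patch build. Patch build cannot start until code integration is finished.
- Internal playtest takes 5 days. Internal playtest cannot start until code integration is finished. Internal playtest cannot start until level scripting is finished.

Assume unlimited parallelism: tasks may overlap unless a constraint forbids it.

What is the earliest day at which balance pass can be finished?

Nothing blocks level scripting, so it runs from day 0 to day 8.
Asset creation can start immediately at day 0; it finishes at day 10.
For code integration: asset creation (finishes day 10); level scripting (finishes day 8). Taking the maximum gives a start of day 10, and it finishes at 10 + 10 = day 20.
After code integration (finishes day 20), balance pass can start at day 20 and finishes at day 22.

22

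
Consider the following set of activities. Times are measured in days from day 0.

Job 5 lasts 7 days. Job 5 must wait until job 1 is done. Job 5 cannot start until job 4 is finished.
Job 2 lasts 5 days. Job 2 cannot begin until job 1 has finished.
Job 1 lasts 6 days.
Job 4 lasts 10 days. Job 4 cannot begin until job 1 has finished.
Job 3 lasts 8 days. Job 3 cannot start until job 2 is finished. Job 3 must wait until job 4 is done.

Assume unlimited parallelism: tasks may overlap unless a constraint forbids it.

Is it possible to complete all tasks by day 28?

Yes

Job 1 can start immediately at day 0; it finishes at day 6.
Job 4 waits on job 1 (finishes day 6), so it starts at day 6 and finishes at 6 + 10 = day 16.
Job 5 needs all of job 1 (finishes day 6); job 4 (finishes day 16). That puts its earliest start at day 16; it finishes at 16 + 7 = day 23.
After job 1 (finishes day 6), job 2 can start at day 6 and finishes at day 11.
Job 3 cannot start until job 2 (finishes day 11); job 4 (finishes day 16). The controlling bound is day 16, so job 3 finishes at 16 + 8 = day 24.
Every task is finished by day 24, which is no later than the deadline of 28, so the schedule is feasible.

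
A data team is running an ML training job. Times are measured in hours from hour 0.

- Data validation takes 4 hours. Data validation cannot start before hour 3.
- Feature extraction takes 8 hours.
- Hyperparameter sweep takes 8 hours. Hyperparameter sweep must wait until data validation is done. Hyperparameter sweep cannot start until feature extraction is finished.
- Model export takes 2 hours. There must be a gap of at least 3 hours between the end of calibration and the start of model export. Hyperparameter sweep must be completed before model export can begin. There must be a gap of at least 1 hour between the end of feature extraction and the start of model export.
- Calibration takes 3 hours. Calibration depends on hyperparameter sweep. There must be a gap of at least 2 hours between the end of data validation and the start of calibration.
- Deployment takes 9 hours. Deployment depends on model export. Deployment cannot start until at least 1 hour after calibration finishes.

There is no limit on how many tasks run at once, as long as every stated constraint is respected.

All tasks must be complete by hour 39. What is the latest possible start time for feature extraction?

Nothing follows deployment; the deadline of hour 39 is its only limit. It must start by 39 − 9 = hour 30.
Model export feeds into deployment (must start by hour 30); so model export must finish by hour 30 and therefore start by hour 28.
For calibration: model export (must start by hour 28, minus 3-hour gap → hour 25); deployment (must start by hour 30, minus 1-hour gap → hour 29). The most restrictive is hour 25; with a 3-hour duration, calibration must start by hour 22.
Hyperparameter sweep must finish in time for calibration (must start by hour 22); model export (must start by hour 28). The tightest is hour 22, so hyperparameter sweep must start by 22 − 8 = hour 14.
Feature extraction must finish in time for hyperparameter sweep (must start by hour 14); model export (must start by hour 28, minus 1-hour gap → hour 27). The tightest is hour 14, so feature extraction must start by 14 − 8 = hour 6.

6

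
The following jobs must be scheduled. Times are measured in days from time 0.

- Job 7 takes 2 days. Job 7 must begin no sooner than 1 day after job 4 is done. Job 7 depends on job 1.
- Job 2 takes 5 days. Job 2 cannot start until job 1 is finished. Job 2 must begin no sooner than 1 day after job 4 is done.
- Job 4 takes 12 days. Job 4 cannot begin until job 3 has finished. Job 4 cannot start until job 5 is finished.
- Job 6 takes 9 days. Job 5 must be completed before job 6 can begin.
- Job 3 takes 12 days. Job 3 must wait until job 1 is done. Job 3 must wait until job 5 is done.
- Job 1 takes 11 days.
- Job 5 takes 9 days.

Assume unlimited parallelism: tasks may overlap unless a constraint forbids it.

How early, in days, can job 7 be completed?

Job 5 has no prerequisites, so it starts at day 0 and finishes at day 9.
Job 1 has no prerequisites, so it starts at day 0 and finishes at day 11.
For job 3: job 1 (finishes day 11); job 5 (finishes day 9). Taking the maximum gives a start of day 11, and it finishes at 11 + 12 = day 23.
For job 4: job 3 (finishes day 23); job 5 (finishes day 9). Taking the maximum gives a start of day 23, and it finishes at 23 + 12 = day 35.
Job 7 has to wait for job 4 (finishes day 35, plus 1-day gap → day 36); job 1 (finishes day 11). The latest of these is day 36, so job 7 runs day 36 to 36 + 2 = day 38.

38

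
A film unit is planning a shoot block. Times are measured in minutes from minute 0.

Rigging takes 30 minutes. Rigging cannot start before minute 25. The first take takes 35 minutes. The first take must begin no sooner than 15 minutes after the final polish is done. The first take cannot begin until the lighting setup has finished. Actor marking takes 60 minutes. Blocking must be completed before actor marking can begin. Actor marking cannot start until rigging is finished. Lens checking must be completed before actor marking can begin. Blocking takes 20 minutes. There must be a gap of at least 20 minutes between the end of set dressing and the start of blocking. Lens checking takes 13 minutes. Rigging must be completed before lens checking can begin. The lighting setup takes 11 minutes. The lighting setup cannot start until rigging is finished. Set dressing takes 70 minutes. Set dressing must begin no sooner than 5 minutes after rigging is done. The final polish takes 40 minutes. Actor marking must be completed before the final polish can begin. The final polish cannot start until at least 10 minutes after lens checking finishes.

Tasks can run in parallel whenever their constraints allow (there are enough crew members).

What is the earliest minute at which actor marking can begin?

Rigging cannot begin until its own release at minute 25. It runs from minute 25 to 25 + 30 = minute 55.
After rigging (finishes minute 55), lens checking can start at minute 55 and finishes at minute 68.
After rigging (finishes minute 55, plus 5-minute gap → minute 60), set dressing can start at minute 60 and finishes at minute 130.
Blocking waits on set dressing (finishes minute 130, plus 20-minute gap → minute 150), so it starts at minute 150 and finishes at 150 + 20 = minute 170.
Actor marking waits on blocking (finishes minute 170); rigging (finishes minute 55); lens checking (finishes minute 68). The latest of these is minute 170, which is the earliest actor marking can start.

170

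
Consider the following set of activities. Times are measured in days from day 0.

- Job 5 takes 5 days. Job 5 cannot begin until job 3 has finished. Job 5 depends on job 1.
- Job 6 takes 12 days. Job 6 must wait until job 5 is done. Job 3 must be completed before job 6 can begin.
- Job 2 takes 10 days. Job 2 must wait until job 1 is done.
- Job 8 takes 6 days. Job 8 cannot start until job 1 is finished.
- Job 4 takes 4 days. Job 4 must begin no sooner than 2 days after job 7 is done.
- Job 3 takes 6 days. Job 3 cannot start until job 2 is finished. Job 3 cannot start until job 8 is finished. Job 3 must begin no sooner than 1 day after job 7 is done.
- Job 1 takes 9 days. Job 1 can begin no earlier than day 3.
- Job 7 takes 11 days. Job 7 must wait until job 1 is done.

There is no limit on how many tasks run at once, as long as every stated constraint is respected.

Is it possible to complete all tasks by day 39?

Job 1 cannot begin until its own release at day 3. It runs from day 3 to 3 + 9 = day 12.
Job 8 cannot begin until job 1 (finishes day 12). It runs from day 12 to 12 + 6 = day 18.
Job 7 cannot begin until job 1 (finishes day 12). It runs from day 12 to 12 + 11 = day 23.
After job 7 (finishes day 23, plus 2-day gap → day 25), job 4 can start at day 25 and finishes at day 29.
After job 1 (finishes day 12), job 2 can start at day 12 and finishes at day 22.
For job 3: job 2 (finishes day 22); job 8 (finishes day 18); job 7 (finishes day 23, plus 1-day gap → day 24). Taking the maximum gives a start of day 24, and it finishes at 24 + 6 = day 30.
For job 5: job 3 (finishes day 30); job 1 (finishes day 12). Taking the maximum gives a start of day 30, and it finishes at 30 + 5 = day 35.
For job 6: job 5 (finishes day 35); job 3 (finishes day 30). Taking the maximum gives a start of day 35, and it finishes at 35 + 12 = day 47.
The earliest everything can be done is day 47, which is after the deadline of 39, so it is not possible.

No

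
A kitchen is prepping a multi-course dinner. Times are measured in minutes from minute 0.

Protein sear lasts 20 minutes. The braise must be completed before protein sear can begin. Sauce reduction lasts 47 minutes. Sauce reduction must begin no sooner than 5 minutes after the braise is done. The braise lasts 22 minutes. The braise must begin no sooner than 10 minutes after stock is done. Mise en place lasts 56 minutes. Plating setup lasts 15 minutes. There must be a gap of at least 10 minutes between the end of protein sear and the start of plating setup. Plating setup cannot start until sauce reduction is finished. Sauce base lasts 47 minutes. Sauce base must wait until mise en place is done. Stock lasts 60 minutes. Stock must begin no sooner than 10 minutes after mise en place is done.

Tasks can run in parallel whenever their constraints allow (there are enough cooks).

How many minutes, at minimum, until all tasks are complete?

225

Mise en place can start immediately at minute 0; it finishes at minute 56.
Sauce base waits on mise en place (finishes minute 56), so it starts at minute 56 and finishes at 56 + 47 = minute 103.
Stock cannot begin until mise en place (finishes minute 56, plus 10-minute gap → minute 66). It runs from minute 66 to 66 + 60 = minute 126.
The braise waits on stock (finishes minute 126, plus 10-minute gap → minute 136), so it starts at minute 136 and finishes at 136 + 22 = minute 158.
Sauce reduction waits on the braise (finishes minute 158, plus 5-minute gap → minute 163), so it starts at minute 163 and finishes at 163 + 47 = minute 210.
After the braise (finishes minute 158), protein sear can start at minute 158 and finishes at minute 178.
Plating setup needs all of protein sear (finishes minute 178, plus 10-minute gap → minute 188); sauce reduction (finishes minute 210). That puts its earliest start at minute 210; it finishes at 210 + 15 = minute 225.
All tasks are finished once the last one completes. Finish times: Mise en place at 56, Stock at 126, Sauce base at 103, The braise at 158, Protein sear at 178, Sauce reduction at 210, Plating setup at 225. The latest is minute 225.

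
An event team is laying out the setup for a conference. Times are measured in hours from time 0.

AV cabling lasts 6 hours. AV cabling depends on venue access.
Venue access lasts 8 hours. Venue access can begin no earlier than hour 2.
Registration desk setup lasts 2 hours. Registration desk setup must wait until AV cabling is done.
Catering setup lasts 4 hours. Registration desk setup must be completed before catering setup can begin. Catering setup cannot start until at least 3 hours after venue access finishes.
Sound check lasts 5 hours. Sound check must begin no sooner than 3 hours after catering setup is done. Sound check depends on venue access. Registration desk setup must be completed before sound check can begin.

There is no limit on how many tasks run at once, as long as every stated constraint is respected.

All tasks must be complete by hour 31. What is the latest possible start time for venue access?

Sound check has no dependents, so it just needs to finish by hour 31. Starting by 31 − 5 = hour 26 achieves that.
Catering setup has to be done before sound check (must start by hour 26, minus 3-hour gap → hour 23). That means finishing by hour 23, i.e. starting by 23 − 4 = hour 19.
Registration desk setup must finish in time for catering setup (must start by hour 19); sound check (must start by hour 26). The tightest is hour 19, so registration desk setup must start by 19 − 2 = hour 17.
AV cabling must finish before registration desk setup (must start by hour 17). With a 6-hour duration, AV cabling must start by 17 − 6 = hour 11.
Venue access must finish in time for AV cabling (must start by hour 11); catering setup (must start by hour 19, minus 3-hour gap → hour 16); sound check (must start by hour 26). The tightest is hour 11, so venue access must start by 11 − 8 = hour 3.

3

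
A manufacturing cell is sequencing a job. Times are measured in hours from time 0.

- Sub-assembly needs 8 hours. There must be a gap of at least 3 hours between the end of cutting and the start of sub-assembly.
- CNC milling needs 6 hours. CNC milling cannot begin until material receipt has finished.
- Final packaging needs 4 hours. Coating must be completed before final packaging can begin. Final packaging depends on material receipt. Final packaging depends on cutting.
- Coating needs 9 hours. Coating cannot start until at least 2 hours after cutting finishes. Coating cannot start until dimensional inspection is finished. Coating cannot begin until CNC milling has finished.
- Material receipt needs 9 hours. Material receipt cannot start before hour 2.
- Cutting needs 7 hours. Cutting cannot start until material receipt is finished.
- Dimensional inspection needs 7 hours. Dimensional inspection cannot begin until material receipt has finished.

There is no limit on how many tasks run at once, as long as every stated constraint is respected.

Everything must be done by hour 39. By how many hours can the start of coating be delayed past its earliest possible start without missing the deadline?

6

Material receipt cannot begin until its own release at hour 2. It runs from hour 2 to 2 + 9 = hour 11.
Dimensional inspection waits on material receipt (finishes hour 11), so it starts at hour 11 and finishes at 11 + 7 = hour 18.
CNC milling waits on material receipt (finishes hour 11), so it starts at hour 11 and finishes at 11 + 6 = hour 17.
Cutting waits on material receipt (finishes hour 11), so it starts at hour 11 and finishes at 11 + 7 = hour 18.
Coating needs all of cutting (finishes hour 18, plus 2-hour gap → hour 20); dimensional inspection (finishes hour 18); CNC milling (finishes hour 17). That puts its earliest start at hour 20; it finishes at 20 + 9 = hour 29.

Working backward from the deadline:
Final packaging must finish by hour 39; it takes 4 hours, so it must start by 39 − 4 = hour 35.
Since final packaging (must start by hour 35) depends on it, coating must finish by hour 35. Backing off its 9-hour duration gives a latest start of hour 26.
So coating can start as early as hour 20 and as late as hour 26, giving 26 − 20 = 6 hours of slack.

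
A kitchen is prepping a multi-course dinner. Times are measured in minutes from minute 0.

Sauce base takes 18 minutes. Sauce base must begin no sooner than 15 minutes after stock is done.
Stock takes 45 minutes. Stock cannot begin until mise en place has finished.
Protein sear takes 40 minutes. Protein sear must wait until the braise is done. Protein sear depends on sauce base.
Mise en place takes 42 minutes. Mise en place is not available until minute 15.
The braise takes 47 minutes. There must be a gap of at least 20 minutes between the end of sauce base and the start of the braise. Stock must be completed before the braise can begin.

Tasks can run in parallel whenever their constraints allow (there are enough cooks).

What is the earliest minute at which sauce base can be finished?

135

Mise en place waits on its own release at minute 15, so it starts at minute 15 and finishes at 15 + 42 = minute 57.
Stock waits on mise en place (finishes minute 57), so it starts at minute 57 and finishes at 57 + 45 = minute 102.
Sauce base cannot begin until stock (finishes minute 102, plus 15-minute gap → minute 117). It runs from minute 117 to 117 + 18 = minute 135.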